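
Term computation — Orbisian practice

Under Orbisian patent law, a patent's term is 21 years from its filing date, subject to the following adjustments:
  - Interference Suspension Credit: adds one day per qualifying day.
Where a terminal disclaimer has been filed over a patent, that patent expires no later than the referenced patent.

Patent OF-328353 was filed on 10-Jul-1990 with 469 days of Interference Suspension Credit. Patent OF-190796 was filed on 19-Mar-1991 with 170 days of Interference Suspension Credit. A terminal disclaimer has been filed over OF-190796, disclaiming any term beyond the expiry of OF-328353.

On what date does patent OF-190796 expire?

Natural term of OF-190796:
  Base: filing + 21 years → 19 March 2012.
  Interference Suspension Credit: +170 days → 5 September 2012.
Expiry of referenced patent OF-328353:
  Base: filing + 21 years → 10 July 2011.
  Interference Suspension Credit: +469 days → 21 October 2012.
Terminal disclaimer: OF-190796 expires on the earlier of 5 September 2012 and 21 October 2012.

2012-09-05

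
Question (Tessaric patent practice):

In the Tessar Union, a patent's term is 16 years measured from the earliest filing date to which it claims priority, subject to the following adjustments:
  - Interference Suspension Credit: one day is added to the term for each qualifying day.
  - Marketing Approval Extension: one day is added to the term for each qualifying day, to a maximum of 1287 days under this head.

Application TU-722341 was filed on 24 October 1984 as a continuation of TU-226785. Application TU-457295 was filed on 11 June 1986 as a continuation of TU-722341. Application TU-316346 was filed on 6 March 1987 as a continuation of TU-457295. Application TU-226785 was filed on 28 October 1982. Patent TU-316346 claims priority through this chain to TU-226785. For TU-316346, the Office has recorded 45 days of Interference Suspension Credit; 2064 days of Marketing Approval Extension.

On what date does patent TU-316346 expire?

June 21, 2002

Earliest priority filing: 28 October 1982.
Base term: 28 October 1982 + 16 years → 28 October 1998.
Interference Suspension Credit: +45 days → 12 December 1998.
Marketing Approval Extension: 2064 days claimed exceeds the 1287-day cap, so +1287 days → 21 June 2002.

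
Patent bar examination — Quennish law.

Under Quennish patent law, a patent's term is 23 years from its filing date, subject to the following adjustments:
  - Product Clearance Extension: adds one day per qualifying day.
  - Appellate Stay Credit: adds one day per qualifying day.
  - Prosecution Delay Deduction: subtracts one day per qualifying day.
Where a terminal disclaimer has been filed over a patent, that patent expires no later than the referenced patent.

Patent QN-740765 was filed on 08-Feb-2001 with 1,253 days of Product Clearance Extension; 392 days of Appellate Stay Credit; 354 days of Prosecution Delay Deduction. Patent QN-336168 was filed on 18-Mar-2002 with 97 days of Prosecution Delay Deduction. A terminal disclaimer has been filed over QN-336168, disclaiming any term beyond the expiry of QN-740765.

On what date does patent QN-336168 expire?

2024-12-11

Natural term of QN-336168:
  Base: filing + 23 years → 18 March 2025.
  Prosecution Delay Deduction: −97 days → 11 December 2024.
Expiry of referenced patent QN-740765:
  Base: filing + 23 years → 8 February 2024.
  Product Clearance Extension: +1253 days → 15 July 2027.
  Appellate Stay Credit: +392 days → 10 August 2028.
  Prosecution Delay Deduction: −354 days → 22 August 2027.
Terminal disclaimer: QN-336168 expires on the earlier of 11 December 2024 and 22 August 2027.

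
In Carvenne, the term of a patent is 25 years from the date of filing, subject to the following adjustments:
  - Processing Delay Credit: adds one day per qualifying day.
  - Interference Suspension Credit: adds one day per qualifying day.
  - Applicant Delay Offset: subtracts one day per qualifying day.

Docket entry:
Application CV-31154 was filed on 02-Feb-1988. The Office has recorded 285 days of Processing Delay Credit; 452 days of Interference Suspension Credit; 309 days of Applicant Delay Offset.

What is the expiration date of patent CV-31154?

April 6, 2014

Base term: filing date + 25 years → 2 February 2013.
Processing Delay Credit: +285 days → 14 November 2013.
Interference Suspension Credit: +452 days → 9 February 2015.
Applicant Delay Offset: −309 days → 6 April 2014.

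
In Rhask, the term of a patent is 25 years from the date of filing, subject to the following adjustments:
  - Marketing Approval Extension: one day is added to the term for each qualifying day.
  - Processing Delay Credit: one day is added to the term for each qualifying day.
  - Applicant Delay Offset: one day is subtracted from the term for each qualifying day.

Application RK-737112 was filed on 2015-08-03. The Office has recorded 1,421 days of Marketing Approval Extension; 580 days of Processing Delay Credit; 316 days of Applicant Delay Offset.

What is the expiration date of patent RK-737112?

Base term: filing date + 25 years → 3 August 2040.
Marketing Approval Extension: +1421 days → 24 June 2044.
Processing Delay Credit: +580 days → 25 January 2046.
Applicant Delay Offset: −316 days → 15 March 2045.

March 15, 2045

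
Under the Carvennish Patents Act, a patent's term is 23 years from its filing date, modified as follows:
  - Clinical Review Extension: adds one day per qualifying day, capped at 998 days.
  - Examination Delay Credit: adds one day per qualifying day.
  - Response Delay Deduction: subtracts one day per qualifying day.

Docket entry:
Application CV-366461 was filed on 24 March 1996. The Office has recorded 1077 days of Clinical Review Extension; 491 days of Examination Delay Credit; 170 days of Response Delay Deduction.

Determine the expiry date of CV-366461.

2022-11-02

Base term: filing date + 23 years → 24 March 2019.
Clinical Review Extension: 1077 days claimed exceeds the 998-day cap, so +998 days → 16 December 2021.
Examination Delay Credit: +491 days → 21 April 2023.
Response Delay Deduction: −170 days → 2 November 2022.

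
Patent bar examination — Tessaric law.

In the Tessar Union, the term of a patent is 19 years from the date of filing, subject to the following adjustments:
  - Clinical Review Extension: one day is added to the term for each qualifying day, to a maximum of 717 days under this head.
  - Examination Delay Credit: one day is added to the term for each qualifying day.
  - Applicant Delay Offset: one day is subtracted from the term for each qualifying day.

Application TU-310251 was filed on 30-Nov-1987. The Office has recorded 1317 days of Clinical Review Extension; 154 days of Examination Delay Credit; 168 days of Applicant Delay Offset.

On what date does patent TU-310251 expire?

November 2, 2008

Base term: filing date + 19 years → 30 November 2006.
Clinical Review Extension: 1317 days claimed exceeds the 717-day cap, so +717 days → 16 November 2008.
Examination Delay Credit: +154 days → 19 April 2009.
Applicant Delay Offset: −168 days → 2 November 2008.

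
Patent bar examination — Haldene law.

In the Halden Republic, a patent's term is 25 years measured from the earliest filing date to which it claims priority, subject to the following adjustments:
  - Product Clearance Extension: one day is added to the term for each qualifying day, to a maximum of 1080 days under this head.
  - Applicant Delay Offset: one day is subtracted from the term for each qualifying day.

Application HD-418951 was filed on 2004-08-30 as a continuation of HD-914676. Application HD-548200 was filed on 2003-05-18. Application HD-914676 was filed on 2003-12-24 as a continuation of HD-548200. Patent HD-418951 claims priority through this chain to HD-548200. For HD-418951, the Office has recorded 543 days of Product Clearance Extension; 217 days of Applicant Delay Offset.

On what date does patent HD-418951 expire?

Earliest priority filing: 18 May 2003.
Base term: 18 May 2003 + 25 years → 18 May 2028.
Product Clearance Extension: 543 days (within the 1080-day cap) → +543 days → 12 November 2029.
Applicant Delay Offset: −217 days → 9 April 2029.

2029-04-09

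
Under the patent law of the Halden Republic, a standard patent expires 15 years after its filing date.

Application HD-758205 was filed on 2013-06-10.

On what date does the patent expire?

2028-06-10

Filing date + 15 years → 10 June 2028.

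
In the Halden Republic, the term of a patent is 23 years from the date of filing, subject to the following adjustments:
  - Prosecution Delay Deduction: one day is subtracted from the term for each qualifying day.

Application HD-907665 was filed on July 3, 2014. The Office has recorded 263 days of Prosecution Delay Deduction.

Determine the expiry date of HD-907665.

Base term: filing date + 23 years → 3 July 2037.
Prosecution Delay Deduction: −263 days → 13 October 2036.

October 13, 2036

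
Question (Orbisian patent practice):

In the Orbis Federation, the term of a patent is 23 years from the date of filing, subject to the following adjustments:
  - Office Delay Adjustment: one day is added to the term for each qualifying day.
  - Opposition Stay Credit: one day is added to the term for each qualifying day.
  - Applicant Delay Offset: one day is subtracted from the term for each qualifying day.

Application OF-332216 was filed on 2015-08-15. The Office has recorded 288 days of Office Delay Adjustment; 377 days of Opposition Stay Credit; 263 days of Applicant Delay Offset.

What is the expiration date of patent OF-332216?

Base term: filing date + 23 years → 15 August 2038.
Office Delay Adjustment: +288 days → 30 May 2039.
Opposition Stay Credit: +377 days → 10 June 2040.
Applicant Delay Offset: −263 days → 21 September 2039.

2039-09-21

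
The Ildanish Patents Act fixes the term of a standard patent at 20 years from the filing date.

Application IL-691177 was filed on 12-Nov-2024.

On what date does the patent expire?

November 12, 2044

Filing date + 20 years → 12 November 2044.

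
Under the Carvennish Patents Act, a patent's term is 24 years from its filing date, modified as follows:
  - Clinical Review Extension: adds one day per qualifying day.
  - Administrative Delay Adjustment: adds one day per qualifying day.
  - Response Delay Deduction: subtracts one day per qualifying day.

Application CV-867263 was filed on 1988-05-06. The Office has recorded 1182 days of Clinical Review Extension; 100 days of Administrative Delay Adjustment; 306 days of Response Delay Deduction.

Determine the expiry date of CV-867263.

Base term: filing date + 24 years → 6 May 2012.
Clinical Review Extension: +1182 days → 1 August 2015.
Administrative Delay Adjustment: +100 days → 9 November 2015.
Response Delay Deduction: −306 days → 7 January 2015.

2015-01-07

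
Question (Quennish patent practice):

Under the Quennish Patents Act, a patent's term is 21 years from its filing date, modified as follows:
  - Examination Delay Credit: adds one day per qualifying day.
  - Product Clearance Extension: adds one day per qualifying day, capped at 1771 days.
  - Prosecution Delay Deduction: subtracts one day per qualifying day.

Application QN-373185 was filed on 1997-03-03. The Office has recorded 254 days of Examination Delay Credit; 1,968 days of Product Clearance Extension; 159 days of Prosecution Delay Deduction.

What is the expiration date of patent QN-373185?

April 12, 2023

Base term: filing date + 21 years → 3 March 2018.
Examination Delay Credit: +254 days → 12 November 2018.
Product Clearance Extension: 1968 days claimed exceeds the 1771-day cap, so +1771 days → 18 September 2023.
Prosecution Delay Deduction: −159 days → 12 April 2023.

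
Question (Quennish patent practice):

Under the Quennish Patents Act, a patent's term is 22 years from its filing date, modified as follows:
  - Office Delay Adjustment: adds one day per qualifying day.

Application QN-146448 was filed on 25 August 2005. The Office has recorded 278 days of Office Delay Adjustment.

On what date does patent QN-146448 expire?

Base term: filing date + 22 years → 25 August 2027.
Office Delay Adjustment: +278 days → 29 May 2028.

2028-05-29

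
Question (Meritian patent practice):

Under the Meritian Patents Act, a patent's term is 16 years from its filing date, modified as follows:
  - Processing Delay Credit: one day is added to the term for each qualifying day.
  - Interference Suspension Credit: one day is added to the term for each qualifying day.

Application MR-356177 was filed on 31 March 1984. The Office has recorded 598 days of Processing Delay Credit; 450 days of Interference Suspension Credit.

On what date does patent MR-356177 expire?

Base term: filing date + 16 years → 31 March 2000.
Processing Delay Credit: +598 days → 19 November 2001.
Interference Suspension Credit: +450 days → 12 February 2003.

February 12, 2003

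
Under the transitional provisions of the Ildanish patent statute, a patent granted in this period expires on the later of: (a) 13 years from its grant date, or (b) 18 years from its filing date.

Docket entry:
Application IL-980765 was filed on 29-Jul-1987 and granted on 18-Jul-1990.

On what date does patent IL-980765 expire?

July 29, 2005

(a) grant + 13 years → 18 July 2003.
(b) filing + 18 years → 29 July 2005.
Later of the two: 29 July 2005.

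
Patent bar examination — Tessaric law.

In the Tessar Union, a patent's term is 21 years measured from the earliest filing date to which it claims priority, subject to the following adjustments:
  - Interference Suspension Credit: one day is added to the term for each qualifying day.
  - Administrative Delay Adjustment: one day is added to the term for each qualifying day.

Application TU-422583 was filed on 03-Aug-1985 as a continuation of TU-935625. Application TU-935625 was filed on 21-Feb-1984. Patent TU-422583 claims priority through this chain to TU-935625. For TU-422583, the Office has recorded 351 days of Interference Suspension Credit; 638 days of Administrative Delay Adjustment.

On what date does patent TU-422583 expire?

Earliest priority filing: 21 February 1984.
Base term: 21 February 1984 + 21 years → 21 February 2005.
Interference Suspension Credit: +351 days → 7 February 2006.
Administrative Delay Adjustment: +638 days → 7 November 2007.

November 7, 2007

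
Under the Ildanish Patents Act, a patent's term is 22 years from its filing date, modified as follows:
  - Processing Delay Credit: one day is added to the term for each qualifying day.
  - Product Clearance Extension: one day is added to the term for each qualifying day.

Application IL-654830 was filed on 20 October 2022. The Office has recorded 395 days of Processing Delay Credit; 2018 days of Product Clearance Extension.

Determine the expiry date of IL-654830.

Base term: filing date + 22 years → 20 October 2044.
Processing Delay Credit: +395 days → 19 November 2045.
Product Clearance Extension: +2018 days → 30 May 2051.

2051-05-30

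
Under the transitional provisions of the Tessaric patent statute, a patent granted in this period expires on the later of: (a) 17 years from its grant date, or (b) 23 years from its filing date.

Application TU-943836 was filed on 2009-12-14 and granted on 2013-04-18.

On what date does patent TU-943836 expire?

2032-12-14

(a) grant + 17 years → 18 April 2030.
(b) filing + 23 years → 14 December 2032.
Later of the two: 14 December 2032.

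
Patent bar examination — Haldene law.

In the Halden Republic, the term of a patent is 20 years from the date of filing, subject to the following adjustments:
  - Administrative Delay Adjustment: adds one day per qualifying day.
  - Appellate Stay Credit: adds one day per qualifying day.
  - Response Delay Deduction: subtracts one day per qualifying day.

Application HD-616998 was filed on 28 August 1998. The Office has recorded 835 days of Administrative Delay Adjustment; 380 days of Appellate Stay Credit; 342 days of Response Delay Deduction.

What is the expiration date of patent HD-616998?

Base term: filing date + 20 years → 28 August 2018.
Administrative Delay Adjustment: +835 days → 10 December 2020.
Appellate Stay Credit: +380 days → 25 December 2021.
Response Delay Deduction: −342 days → 17 January 2021.

January 17, 2021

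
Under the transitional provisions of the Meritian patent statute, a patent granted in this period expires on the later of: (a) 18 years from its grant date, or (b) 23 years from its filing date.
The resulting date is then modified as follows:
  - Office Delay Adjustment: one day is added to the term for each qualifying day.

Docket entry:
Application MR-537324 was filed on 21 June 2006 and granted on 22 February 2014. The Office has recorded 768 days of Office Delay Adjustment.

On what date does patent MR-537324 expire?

(a) grant + 18 years → 22 February 2032.
(b) filing + 23 years → 21 June 2029.
Later of the two: 22 February 2032.
Office Delay Adjustment: +768 days → 31 March 2034.

2034-03-31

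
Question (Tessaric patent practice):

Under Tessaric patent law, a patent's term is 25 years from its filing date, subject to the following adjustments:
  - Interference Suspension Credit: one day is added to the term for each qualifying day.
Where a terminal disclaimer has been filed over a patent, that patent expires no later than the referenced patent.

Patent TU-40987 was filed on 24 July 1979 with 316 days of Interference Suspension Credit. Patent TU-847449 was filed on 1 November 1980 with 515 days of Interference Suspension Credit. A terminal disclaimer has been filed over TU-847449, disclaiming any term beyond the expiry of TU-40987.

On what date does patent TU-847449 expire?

Natural term of TU-847449:
  Base: filing + 25 years → 1 November 2005.
  Interference Suspension Credit: +515 days → 31 March 2007.
Expiry of referenced patent TU-40987:
  Base: filing + 25 years → 24 July 2004.
  Interference Suspension Credit: +316 days → 5 June 2005.
Terminal disclaimer: TU-847449 expires on the earlier of 31 March 2007 and 5 June 2005.

2005-06-05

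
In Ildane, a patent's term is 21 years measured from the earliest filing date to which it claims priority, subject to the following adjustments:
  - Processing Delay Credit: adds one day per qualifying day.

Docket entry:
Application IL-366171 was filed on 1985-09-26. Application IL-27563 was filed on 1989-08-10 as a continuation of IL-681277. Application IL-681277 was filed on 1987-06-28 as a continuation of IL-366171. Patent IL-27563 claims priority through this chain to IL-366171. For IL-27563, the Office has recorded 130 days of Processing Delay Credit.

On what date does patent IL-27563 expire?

Earliest priority filing: 26 September 1985.
Base term: 26 September 1985 + 21 years → 26 September 2006.
Processing Delay Credit: +130 days → 3 February 2007.

2007-02-03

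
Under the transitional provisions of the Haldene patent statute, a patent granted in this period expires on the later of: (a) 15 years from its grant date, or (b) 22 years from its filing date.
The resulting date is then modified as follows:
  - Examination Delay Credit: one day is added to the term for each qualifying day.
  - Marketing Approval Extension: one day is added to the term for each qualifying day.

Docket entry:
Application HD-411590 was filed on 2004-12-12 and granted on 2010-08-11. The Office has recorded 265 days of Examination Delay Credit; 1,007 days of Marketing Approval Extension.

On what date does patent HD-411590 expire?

June 6, 2030

(a) grant + 15 years → 11 August 2025.
(b) filing + 22 years → 12 December 2026.
Later of the two: 12 December 2026.
Examination Delay Credit: +265 days → 3 September 2027.
Marketing Approval Extension: +1007 days → 6 June 2030.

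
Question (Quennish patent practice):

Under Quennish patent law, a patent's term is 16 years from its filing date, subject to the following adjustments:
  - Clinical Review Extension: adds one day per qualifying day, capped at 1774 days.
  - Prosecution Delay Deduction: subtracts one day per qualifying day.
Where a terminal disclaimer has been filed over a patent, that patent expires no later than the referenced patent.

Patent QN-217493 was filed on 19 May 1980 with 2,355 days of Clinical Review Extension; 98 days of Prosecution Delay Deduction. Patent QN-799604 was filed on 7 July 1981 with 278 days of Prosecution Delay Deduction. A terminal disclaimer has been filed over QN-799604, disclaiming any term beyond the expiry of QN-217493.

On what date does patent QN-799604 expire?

Natural term of QN-799604:
  Base: filing + 16 years → 7 July 1997.
  Prosecution Delay Deduction: −278 days → 2 October 1996.
Expiry of referenced patent QN-217493:
  Base: filing + 16 years → 19 May 1996.
  Clinical Review Extension: 2355 days claimed exceeds the 1774-day cap, so +1774 days → 28 March 2001.
  Prosecution Delay Deduction: −98 days → 20 December 2000.
Terminal disclaimer: QN-799604 expires on the earlier of 2 October 1996 and 20 December 2000.

October 2, 1996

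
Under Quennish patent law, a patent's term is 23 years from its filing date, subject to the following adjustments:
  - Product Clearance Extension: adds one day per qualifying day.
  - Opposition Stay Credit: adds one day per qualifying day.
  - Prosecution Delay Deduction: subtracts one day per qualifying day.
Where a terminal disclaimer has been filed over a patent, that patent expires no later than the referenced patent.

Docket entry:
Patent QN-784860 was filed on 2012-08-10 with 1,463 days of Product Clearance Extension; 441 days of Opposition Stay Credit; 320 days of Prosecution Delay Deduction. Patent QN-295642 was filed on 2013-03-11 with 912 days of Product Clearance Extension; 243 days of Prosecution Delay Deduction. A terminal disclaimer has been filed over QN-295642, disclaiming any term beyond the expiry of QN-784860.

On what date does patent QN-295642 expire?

January 9, 2038

Natural term of QN-295642:
  Base: filing + 23 years → 11 March 2036.
  Product Clearance Extension: +912 days → 9 September 2038.
  Prosecution Delay Deduction: −243 days → 9 January 2038.
Expiry of referenced patent QN-784860:
  Base: filing + 23 years → 10 August 2035.
  Product Clearance Extension: +1463 days → 12 August 2039.
  Opposition Stay Credit: +441 days → 26 October 2040.
  Prosecution Delay Deduction: −320 days → 11 December 2039.
Terminal disclaimer: QN-295642 expires on the earlier of 9 January 2038 and 11 December 2039.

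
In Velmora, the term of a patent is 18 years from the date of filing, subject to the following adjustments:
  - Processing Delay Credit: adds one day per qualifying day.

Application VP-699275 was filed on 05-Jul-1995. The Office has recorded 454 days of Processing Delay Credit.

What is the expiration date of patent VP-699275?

Base term: filing date + 18 years → 5 July 2013.
Processing Delay Credit: +454 days → 2 October 2014.

2014-10-02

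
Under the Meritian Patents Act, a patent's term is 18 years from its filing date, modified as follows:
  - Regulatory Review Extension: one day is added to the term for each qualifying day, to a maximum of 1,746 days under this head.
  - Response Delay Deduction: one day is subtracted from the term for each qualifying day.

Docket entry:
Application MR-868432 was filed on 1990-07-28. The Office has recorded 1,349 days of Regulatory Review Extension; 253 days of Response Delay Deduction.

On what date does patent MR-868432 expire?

2011-07-29

Base term: filing date + 18 years → 28 July 2008.
Regulatory Review Extension: 1349 days (within the 1746-day cap) → +1349 days → 7 April 2012.
Response Delay Deduction: −253 days → 29 July 2011.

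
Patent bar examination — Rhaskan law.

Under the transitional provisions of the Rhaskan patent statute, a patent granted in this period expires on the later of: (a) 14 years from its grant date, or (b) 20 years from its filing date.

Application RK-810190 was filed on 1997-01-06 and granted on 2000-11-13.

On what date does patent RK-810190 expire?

(a) grant + 14 years → 13 November 2014.
(b) filing + 20 years → 6 January 2017.
Later of the two: 6 January 2017.

January 6, 2017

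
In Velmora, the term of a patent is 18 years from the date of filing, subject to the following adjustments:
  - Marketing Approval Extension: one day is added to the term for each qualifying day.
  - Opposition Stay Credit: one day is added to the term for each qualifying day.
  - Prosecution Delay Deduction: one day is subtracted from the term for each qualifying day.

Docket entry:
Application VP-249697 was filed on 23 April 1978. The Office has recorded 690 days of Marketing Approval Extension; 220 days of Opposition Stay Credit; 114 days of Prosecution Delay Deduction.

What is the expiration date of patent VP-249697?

Base term: filing date + 18 years → 23 April 1996.
Marketing Approval Extension: +690 days → 14 March 1998.
Opposition Stay Credit: +220 days → 20 October 1998.
Prosecution Delay Deduction: −114 days → 28 June 1998.

1998-06-28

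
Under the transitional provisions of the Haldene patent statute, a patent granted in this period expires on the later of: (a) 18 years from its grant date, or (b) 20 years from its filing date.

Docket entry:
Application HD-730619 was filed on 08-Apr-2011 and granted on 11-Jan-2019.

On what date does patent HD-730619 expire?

January 11, 2037

(a) grant + 18 years → 11 January 2037.
(b) filing + 20 years → 8 April 2031.
Later of the two: 11 January 2037.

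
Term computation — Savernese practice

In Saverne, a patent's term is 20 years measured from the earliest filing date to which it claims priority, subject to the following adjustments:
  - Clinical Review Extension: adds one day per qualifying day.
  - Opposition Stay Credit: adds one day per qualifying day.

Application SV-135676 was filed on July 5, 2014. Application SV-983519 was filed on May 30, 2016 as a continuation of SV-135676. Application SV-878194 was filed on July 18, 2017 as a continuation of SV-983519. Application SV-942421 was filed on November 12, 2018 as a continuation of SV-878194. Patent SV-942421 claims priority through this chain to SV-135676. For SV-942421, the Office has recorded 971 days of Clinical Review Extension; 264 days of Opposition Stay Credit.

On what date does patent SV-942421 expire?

2037-11-21

Earliest priority filing: 5 July 2014.
Base term: 5 July 2014 + 20 years → 5 July 2034.
Clinical Review Extension: +971 days → 2 March 2037.
Opposition Stay Credit: +264 days → 21 November 2037.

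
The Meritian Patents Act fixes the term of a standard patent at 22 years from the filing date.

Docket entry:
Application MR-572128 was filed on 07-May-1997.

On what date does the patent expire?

Filing date + 22 years → 7 May 2019.

2019-05-07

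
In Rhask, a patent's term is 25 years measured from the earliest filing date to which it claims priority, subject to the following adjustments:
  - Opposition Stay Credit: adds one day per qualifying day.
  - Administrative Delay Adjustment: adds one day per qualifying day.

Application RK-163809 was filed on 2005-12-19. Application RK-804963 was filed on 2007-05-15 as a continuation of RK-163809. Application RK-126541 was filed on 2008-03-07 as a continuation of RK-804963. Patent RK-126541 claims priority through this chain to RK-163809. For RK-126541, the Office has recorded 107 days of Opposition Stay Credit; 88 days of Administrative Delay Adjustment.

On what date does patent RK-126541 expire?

July 2, 2031

Earliest priority filing: 19 December 2005.
Base term: 19 December 2005 + 25 years → 19 December 2030.
Opposition Stay Credit: +107 days → 5 April 2031.
Administrative Delay Adjustment: +88 days → 2 July 2031.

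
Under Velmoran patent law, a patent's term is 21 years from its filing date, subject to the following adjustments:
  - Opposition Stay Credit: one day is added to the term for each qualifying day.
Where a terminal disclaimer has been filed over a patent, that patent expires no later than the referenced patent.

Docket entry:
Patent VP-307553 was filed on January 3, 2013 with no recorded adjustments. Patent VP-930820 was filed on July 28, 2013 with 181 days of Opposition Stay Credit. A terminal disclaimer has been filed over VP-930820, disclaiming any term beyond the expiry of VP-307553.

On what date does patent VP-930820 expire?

January 3, 2034

Natural term of VP-930820:
  Base: filing + 21 years → 28 July 2034.
  Opposition Stay Credit: +181 days → 25 January 2035.
Expiry of referenced patent VP-307553:
  Base: filing + 21 years → 3 January 2034.
Terminal disclaimer: VP-930820 expires on the earlier of 25 January 2035 and 3 January 2034.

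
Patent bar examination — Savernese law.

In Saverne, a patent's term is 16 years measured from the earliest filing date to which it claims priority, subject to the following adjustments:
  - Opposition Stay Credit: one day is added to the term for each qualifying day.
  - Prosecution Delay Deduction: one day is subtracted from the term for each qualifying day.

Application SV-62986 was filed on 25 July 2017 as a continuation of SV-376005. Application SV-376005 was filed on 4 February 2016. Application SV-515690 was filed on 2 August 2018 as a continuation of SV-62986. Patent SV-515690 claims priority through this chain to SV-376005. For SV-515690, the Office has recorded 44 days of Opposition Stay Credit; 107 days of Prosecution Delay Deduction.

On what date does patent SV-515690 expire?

Earliest priority filing: 4 February 2016.
Base term: 4 February 2016 + 16 years → 4 February 2032.
Opposition Stay Credit: +44 days → 19 March 2032.
Prosecution Delay Deduction: −107 days → 3 December 2031.

2031-12-03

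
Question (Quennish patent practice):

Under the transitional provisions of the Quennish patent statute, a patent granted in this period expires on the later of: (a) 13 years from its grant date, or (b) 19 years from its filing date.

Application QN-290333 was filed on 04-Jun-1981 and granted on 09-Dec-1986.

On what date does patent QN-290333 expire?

(a) grant + 13 years → 9 December 1999.
(b) filing + 19 years → 4 June 2000.
Later of the two: 4 June 2000.

June 4, 2000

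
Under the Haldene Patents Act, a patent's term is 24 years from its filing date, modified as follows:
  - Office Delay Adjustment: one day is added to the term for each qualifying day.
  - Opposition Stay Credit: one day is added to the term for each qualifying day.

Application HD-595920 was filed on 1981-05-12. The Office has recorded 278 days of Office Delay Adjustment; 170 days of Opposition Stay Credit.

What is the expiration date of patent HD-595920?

Base term: filing date + 24 years → 12 May 2005.
Office Delay Adjustment: +278 days → 14 February 2006.
Opposition Stay Credit: +170 days → 3 August 2006.

2006-08-03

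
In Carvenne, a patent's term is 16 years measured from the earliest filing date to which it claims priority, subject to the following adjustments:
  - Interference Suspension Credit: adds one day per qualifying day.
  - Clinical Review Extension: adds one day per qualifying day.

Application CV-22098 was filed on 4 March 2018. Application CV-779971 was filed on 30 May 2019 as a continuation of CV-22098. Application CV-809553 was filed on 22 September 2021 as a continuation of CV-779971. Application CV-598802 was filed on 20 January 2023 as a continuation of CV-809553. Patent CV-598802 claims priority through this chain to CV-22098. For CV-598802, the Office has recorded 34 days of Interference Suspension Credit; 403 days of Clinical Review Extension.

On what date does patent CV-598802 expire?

Earliest priority filing: 4 March 2018.
Base term: 4 March 2018 + 16 years → 4 March 2034.
Interference Suspension Credit: +34 days → 7 April 2034.
Clinical Review Extension: +403 days → 15 May 2035.

May 15, 2035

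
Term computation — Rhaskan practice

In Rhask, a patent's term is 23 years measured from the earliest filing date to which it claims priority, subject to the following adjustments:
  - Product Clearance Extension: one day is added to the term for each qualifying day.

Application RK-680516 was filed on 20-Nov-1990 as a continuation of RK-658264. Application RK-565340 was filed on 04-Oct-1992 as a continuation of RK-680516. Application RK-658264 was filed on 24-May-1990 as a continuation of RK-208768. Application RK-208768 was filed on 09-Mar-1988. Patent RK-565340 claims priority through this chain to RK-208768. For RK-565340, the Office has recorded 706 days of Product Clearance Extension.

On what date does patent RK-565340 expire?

February 12, 2013

Earliest priority filing: 9 March 1988.
Base term: 9 March 1988 + 23 years → 9 March 2011.
Product Clearance Extension: +706 days → 12 February 2013.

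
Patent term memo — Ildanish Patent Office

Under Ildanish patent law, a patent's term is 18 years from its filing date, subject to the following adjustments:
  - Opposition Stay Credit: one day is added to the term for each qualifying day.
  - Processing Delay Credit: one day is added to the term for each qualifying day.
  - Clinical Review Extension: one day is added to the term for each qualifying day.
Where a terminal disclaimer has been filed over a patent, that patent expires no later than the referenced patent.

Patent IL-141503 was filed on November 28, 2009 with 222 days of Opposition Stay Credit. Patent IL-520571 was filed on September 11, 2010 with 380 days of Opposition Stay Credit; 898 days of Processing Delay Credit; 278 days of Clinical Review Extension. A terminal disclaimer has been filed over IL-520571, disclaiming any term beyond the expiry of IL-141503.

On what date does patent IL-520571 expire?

2028-07-07

Natural term of IL-520571:
  Base: filing + 18 years → 11 September 2028.
  Opposition Stay Credit: +380 days → 26 September 2029.
  Processing Delay Credit: +898 days → 12 March 2032.
  Clinical Review Extension: +278 days → 15 December 2032.
Expiry of referenced patent IL-141503:
  Base: filing + 18 years → 28 November 2027.
  Opposition Stay Credit: +222 days → 7 July 2028.
Terminal disclaimer: IL-520571 expires on the earlier of 15 December 2032 and 7 July 2028.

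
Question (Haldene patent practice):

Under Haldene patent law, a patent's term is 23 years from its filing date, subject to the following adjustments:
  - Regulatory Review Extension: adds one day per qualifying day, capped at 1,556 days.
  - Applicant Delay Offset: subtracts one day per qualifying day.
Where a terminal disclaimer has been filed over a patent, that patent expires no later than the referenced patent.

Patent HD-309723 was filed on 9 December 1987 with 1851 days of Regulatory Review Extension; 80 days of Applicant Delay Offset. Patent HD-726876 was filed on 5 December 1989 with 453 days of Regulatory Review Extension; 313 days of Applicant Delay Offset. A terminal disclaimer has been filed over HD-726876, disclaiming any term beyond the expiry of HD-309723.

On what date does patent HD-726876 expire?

2013-04-24

Natural term of HD-726876:
  Base: filing + 23 years → 5 December 2012.
  Regulatory Review Extension: 453 days (within the 1556-day cap) → +453 days → 3 March 2014.
  Applicant Delay Offset: −313 days → 24 April 2013.
Expiry of referenced patent HD-309723:
  Base: filing + 23 years → 9 December 2010.
  Regulatory Review Extension: 1851 days claimed exceeds the 1556-day cap, so +1556 days → 14 March 2015.
  Applicant Delay Offset: −80 days → 24 December 2014.
Terminal disclaimer: HD-726876 expires on the earlier of 24 April 2013 and 24 December 2014.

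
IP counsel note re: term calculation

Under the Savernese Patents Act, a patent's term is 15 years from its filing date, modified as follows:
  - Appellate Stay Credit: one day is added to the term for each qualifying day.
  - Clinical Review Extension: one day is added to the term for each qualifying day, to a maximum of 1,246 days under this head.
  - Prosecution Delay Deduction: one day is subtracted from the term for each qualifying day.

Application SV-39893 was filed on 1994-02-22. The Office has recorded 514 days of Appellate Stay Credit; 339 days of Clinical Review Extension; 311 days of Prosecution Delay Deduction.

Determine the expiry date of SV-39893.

2010-08-18

Base term: filing date + 15 years → 22 February 2009.
Appellate Stay Credit: +514 days → 21 July 2010.
Clinical Review Extension: 339 days (within the 1246-day cap) → +339 days → 25 June 2011.
Prosecution Delay Deduction: −311 days → 18 August 2010.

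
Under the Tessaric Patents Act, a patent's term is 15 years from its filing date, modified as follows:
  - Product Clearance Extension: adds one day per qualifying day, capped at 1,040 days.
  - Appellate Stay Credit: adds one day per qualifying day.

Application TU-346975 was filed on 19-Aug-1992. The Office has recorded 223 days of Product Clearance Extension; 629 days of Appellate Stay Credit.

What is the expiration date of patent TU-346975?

Base term: filing date + 15 years → 19 August 2007.
Product Clearance Extension: 223 days (within the 1040-day cap) → +223 days → 29 March 2008.
Appellate Stay Credit: +629 days → 18 December 2009.

December 18, 2009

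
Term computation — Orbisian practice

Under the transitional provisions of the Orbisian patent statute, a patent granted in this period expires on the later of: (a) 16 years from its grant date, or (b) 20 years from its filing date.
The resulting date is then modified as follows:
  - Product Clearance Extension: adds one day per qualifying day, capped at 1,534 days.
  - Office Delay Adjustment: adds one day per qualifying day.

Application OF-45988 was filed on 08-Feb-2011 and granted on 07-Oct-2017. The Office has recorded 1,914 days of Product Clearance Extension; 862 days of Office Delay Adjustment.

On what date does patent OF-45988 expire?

2040-04-29

(a) grant + 16 years → 7 October 2033.
(b) filing + 20 years → 8 February 2031.
Later of the two: 7 October 2033.
Product Clearance Extension: 1914 days claimed exceeds the 1534-day cap, so +1534 days → 19 December 2037.
Office Delay Adjustment: +862 days → 29 April 2040.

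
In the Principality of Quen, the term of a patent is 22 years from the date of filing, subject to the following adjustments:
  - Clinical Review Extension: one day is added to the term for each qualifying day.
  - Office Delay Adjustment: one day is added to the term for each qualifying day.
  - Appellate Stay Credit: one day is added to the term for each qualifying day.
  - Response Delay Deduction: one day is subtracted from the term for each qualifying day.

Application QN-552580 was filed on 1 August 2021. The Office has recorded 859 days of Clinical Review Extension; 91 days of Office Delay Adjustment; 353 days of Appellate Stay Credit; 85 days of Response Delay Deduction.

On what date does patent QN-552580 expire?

2046-12-01

Base term: filing date + 22 years → 1 August 2043.
Clinical Review Extension: +859 days → 7 December 2045.
Office Delay Adjustment: +91 days → 8 March 2046.
Appellate Stay Credit: +353 days → 24 February 2047.
Response Delay Deduction: −85 days → 1 December 2046.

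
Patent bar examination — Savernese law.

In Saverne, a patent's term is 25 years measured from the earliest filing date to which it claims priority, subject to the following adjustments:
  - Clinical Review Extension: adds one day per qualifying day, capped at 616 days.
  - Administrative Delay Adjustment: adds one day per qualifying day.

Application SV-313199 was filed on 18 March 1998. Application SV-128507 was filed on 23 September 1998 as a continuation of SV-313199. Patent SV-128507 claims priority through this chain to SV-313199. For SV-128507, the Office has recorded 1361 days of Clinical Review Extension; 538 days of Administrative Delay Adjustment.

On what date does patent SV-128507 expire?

Earliest priority filing: 18 March 1998.
Base term: 18 March 1998 + 25 years → 18 March 2023.
Clinical Review Extension: 1361 days claimed exceeds the 616-day cap, so +616 days → 23 November 2024.
Administrative Delay Adjustment: +538 days → 15 May 2026.

2026-05-15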